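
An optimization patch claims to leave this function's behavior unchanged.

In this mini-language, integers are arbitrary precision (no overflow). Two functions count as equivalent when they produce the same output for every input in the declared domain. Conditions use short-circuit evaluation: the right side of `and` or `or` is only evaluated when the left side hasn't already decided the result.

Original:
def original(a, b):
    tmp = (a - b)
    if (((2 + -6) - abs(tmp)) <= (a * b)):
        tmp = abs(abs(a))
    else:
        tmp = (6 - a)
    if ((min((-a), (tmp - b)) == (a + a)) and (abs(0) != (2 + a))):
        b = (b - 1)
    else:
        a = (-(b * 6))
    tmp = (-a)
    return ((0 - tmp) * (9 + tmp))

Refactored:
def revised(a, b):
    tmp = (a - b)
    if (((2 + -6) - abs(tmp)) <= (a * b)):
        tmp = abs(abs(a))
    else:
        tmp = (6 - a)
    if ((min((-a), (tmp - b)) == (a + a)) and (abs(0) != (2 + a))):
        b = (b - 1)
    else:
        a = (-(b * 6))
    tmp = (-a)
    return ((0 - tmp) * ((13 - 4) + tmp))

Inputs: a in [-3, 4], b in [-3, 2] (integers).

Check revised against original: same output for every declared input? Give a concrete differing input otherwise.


The two are interchangeable: arithmetic usage differs, and constant usage differs, and every declared input agrees.
Tracing a=-3, b=1: original: tmp=-4, then (((2 + -6) - abs(tmp)) <= (a * b)) is true, then tmp=3, then ((min((-a), (tmp - b)) == (a + a)) and (abs(0) != (2 + a))) is false, then a=-6, then tmp=6, then returns -90 | revised: tmp=-4, then (((2 + -6) - abs(tmp)) <= (a * b)) is true, then tmp=3, then ((min((-a), (tmp - b)) == (a + a)) and (abs(0) != (2 + a))) is false, then a=-6, then tmp=6, then returns -90 — matching result -90.
Every one of the 48 inputs gives matching results.
verdict: equivalent


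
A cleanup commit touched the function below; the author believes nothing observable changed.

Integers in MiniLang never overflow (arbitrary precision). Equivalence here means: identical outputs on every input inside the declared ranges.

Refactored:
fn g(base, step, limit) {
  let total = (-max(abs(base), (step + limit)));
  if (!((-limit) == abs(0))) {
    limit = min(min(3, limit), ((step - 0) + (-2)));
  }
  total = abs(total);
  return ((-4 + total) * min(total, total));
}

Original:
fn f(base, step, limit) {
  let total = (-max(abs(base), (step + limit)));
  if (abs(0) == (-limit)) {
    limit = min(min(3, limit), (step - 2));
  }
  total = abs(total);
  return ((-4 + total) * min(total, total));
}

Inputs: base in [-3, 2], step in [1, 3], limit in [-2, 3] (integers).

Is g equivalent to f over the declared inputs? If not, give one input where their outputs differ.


Equivalent. One difference looks behavioral, but it never changes the outcome for any declared input.
Across all 108 domain points the two functions coincide.
As a probe, take base=0, step=1, limit=0: f runs total := -1 | (abs(0) == (-limit)): true | limit := -1 | total := 1 | result -3; g runs total := -1 | (!((-limit) == abs(0))): false | total := 1 | result -3; both end at -3.
verdict: equivalent


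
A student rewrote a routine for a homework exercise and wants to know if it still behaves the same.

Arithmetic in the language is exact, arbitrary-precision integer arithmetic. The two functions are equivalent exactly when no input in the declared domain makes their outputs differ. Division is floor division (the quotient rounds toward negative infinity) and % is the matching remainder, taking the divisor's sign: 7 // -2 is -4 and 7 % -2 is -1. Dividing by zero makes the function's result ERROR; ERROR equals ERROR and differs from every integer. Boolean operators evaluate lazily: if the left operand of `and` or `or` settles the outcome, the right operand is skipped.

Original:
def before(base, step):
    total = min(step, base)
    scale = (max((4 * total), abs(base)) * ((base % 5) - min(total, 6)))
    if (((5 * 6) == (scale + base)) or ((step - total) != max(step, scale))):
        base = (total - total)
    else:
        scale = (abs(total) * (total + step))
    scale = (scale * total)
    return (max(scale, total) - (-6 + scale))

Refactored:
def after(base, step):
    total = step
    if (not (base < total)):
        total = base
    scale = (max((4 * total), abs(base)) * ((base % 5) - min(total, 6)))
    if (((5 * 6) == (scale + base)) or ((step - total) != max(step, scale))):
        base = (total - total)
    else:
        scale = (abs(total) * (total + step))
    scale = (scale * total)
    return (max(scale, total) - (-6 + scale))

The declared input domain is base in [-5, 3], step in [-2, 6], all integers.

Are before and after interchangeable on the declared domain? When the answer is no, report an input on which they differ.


These are not equivalent — on base=-5, step=-2 the outputs split (126 vs 24).
before: total = -5; scale = 25; (((5 * 6) == (scale + base)) or ((step - total) != max(step, scale))) -> true; base = 0; scale = -125; return 126
after: total = -2; (not (base < total)) -> false; scale = 10; (((5 * 6) == (scale + base)) or ((step - total) != max(step, scale))) -> true; base = 0; scale = -20; return 24
verdict: not equivalent; witness: base=-5, step=-2


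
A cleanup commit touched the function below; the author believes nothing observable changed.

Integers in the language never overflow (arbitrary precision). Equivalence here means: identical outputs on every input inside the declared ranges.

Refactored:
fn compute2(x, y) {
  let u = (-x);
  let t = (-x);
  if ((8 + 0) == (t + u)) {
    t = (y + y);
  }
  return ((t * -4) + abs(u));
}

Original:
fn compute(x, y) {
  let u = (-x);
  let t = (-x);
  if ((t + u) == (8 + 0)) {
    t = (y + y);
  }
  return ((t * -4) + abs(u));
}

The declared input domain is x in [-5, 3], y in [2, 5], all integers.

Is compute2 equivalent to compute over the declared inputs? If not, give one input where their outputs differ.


Reading the diff, among the changes: same computation, different form.
As a probe, take x=-3, y=3: compute runs u becomes 3; next t becomes 3; next ((t + u) == (8 + 0)) evaluates to false; next final value -9; compute2 runs u becomes 3; next t becomes 3; next ((8 + 0) == (t + u)) evaluates to false; next final value -9; both end at -9.
Across all 36 domain points the two functions coincide.
verdict: equivalent


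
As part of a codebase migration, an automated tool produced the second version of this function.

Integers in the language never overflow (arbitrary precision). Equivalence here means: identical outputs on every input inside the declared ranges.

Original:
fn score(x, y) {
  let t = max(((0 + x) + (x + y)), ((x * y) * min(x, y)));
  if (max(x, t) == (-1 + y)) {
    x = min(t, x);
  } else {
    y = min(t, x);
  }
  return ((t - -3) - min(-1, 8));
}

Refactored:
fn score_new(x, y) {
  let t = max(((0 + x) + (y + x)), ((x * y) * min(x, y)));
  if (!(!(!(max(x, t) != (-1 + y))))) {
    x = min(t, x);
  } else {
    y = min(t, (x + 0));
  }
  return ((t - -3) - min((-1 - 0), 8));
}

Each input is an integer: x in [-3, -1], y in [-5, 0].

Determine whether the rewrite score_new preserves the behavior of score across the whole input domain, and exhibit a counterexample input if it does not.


Side by side, the visible changes include: boolean connective usage differs, plus comparison usage differs, plus arithmetic usage differs, plus constant usage differs.
As a probe, take x=-1, y=-2: score runs t becomes -4; next (max(x, t) == (-1 + y)) evaluates to false; next y becomes -4; next final value 0; score_new runs t becomes -4; next (!(!(!(max(x, t) != (-1 + y))))) evaluates to false; next y becomes -4; next final value 0; both end at 0.
Every one of the 18 inputs gives matching results.
verdict: equivalent


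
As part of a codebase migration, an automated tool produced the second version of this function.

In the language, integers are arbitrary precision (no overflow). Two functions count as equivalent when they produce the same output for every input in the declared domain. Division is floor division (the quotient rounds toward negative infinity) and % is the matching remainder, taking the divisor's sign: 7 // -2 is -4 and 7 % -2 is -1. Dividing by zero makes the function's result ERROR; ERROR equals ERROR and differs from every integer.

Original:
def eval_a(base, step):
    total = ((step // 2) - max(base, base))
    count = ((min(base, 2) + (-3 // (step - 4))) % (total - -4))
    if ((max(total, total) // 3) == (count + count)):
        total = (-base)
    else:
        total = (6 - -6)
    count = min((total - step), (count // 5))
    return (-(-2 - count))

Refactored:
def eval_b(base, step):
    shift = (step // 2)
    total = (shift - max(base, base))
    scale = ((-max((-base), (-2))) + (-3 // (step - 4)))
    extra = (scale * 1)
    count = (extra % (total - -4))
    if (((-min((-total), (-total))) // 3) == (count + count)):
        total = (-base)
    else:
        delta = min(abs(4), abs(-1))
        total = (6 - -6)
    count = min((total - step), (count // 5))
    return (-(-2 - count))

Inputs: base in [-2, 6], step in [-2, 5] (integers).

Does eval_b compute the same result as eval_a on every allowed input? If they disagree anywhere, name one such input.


Comparing the listings, the differences include: min/max/abs usage differs; and local variable names differ; and arithmetic usage differs; and statement counts differ; and constant usage differs.
Tracing base=-1, step=4: eval_a: total=3, then a zero divisor aborts: ERROR | eval_b: shift=2, then total=3, then a zero divisor aborts: ERROR — matching result ERROR.
Across all 72 domain points the two functions coincide.
verdict: equivalent


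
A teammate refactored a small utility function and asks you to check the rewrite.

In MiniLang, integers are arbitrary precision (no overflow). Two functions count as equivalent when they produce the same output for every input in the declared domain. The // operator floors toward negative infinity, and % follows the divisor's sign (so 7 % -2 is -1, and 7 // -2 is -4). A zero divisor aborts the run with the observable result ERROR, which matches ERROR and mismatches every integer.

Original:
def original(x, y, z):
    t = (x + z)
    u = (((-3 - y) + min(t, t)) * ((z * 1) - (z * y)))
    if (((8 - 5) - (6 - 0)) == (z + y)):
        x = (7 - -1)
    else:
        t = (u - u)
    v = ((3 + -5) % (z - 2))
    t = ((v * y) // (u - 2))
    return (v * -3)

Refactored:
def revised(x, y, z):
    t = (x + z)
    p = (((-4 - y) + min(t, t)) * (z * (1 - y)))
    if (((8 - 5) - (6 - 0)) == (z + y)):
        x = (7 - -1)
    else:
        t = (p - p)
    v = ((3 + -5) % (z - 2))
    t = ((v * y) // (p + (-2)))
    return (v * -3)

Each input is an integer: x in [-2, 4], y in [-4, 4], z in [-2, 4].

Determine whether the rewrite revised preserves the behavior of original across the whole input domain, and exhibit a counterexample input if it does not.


There is a counterexample at x=2, y=-1, z=-1: ERROR on one side, 6 on the other.
original: t = 1; u = 2; (((8 - 5) - (6 - 0)) == (z + y)) -> false; t = 0; v = -2; division by zero -> ERROR
revised: t = 1; p = 4; (((8 - 5) - (6 - 0)) == (z + y)) -> false; t = 0; v = -2; t = 1; return 6
verdict: not equivalent; witness: x=2, y=-1, z=-1


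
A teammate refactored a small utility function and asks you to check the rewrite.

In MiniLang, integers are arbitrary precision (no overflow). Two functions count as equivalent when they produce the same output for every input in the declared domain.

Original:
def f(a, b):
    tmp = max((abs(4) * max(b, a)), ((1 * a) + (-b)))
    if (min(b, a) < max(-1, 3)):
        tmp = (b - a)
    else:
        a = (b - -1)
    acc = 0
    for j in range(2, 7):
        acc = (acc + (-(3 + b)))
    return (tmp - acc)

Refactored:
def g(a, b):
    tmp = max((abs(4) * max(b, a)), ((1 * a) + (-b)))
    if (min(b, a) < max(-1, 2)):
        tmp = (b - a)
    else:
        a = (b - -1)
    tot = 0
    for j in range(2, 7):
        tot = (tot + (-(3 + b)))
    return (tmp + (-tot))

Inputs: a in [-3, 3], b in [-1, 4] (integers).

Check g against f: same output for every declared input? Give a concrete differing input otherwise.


Take a=2, b=2.
f: tmp := 8 | (min(b, a) < max(-1, 3)): true | tmp := 0 | acc := 0 | iter j=2: | acc := -5 | iter j=3: | acc := -10 | iter j=4: | acc := -15 | iter j=5: | acc := -20 | iter j=6: | acc := -25 | result 25
g: tmp := 8 | (min(b, a) < max(-1, 2)): false | a := 3 | tot := 0 | iter j=2: | tot := -5 | iter j=3: | tot := -10 | iter j=4: | tot := -15 | iter j=5: | tot := -20 | iter j=6: | tot := -25 | result 33
25 against 33: the behavior changed.
verdict: not equivalent; witness: a=2, b=2


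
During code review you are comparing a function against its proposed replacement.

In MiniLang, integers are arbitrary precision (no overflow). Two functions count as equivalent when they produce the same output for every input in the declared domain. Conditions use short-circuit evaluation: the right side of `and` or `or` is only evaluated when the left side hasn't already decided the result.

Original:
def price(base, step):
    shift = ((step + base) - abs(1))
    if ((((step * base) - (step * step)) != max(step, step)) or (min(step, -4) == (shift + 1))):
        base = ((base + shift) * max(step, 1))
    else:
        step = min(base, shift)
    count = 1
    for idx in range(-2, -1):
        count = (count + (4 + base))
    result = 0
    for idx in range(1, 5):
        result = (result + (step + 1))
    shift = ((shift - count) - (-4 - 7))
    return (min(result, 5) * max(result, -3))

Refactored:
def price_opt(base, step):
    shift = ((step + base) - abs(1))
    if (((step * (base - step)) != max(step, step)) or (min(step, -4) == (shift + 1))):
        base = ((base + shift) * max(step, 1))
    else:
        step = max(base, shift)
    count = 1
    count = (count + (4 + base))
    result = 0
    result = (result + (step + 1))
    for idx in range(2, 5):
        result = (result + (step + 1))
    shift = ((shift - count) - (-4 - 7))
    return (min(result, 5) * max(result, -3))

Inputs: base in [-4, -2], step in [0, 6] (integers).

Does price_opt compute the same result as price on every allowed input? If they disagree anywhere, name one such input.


Take base=-3, step=0.
price: shift=-4, then ((((step * base) - (step * step)) != max(step, step)) or (min(step, -4) == (shift + 1))) is false, then step=-4, then count=1, then (idx=-2), then count=2, then result=0, then (idx=1), then result=-3, then (idx=2), then result=-6, then (idx=3), then result=-9, then (idx=4), then result=-12, then shift=5, then returns 36
price_opt: shift=-4, then (((step * (base - step)) != max(step, step)) or (min(step, -4) == (shift + 1))) is false, then step=-3, then count=1, then count=2, then result=0, then result=-2, then (idx=2), then result=-4, then (idx=3), then result=-6, then (idx=4), then result=-8, then shift=5, then returns 24
36 != 24, so the rewrite changes behavior.
verdict: not equivalent; witness: base=-3, step=0


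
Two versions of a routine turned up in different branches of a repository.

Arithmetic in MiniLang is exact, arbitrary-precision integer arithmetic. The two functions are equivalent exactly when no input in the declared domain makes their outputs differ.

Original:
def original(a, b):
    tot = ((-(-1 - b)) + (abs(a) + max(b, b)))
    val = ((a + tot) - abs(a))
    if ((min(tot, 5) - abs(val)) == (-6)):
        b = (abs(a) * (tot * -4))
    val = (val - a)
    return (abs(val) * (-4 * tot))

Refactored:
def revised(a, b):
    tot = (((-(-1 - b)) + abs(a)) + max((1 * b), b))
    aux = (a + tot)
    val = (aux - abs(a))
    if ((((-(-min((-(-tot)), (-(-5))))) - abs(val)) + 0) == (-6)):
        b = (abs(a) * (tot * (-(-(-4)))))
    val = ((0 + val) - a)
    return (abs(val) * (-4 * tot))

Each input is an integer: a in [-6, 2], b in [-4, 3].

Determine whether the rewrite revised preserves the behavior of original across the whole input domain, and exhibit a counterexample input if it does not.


Changes here: constant usage differs, local variable names differ, statement counts differ, arithmetic usage differs; the full 72-point sweep finds no disagreement.
verdict: equivalent


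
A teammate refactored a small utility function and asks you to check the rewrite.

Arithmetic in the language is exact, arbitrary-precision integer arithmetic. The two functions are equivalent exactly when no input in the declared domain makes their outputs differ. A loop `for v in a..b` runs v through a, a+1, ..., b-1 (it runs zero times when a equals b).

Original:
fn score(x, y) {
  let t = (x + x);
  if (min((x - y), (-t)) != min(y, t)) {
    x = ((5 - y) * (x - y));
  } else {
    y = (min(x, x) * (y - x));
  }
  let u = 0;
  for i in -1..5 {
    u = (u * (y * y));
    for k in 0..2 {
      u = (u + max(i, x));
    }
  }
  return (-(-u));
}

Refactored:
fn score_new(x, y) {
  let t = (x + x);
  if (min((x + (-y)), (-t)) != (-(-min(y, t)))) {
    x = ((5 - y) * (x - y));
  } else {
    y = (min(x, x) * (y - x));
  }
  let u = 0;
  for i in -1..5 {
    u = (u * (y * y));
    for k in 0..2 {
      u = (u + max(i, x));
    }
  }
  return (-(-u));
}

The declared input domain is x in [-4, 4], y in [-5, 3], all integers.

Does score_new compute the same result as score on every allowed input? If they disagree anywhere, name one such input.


This is a faithful refactor — arithmetic usage differs, but the computed results match everywhere.
Tracing x=1, y=-5: score: t=2, then (min((x - y), (-t)) != min(y, t)) is true, then x=60, then u=0, then (i=-1), then u=0, then (k=0), then u=60, then (k=1), then u=120, then (i=0), then u=3000, then (k=0), then u=3060, then (k=1), then u=3120, then (i=1), then u=78000, then (k=0), then u=78060, then (k=1), then u=78120, then (i=2), then u=1953000, then (k=0), then u=1953060, then (k=1), then u=1953120, then (i=3), then u=48828000, then (k=0), then u=48828060, then (k=1), then u=48828120, then (i=4), then u=1220703000, then (k=0), then u=1220703060, then (k=1), then u=1220703120, then returns 1220703120 | score_new: t=2, then (min((x + (-y)), (-t)) != (-(-min(y, t)))) is true, then x=60, then u=0, then (i=-1), then u=0, then (k=0), then u=60, then (k=1), then u=120, then (i=0), then u=3000, then (k=0), then u=3060, then (k=1), then u=3120, then (i=1), then u=78000, then (k=0), then u=78060, then (k=1), then u=78120, then (i=2), then u=1953000, then (k=0), then u=1953060, then (k=1), then u=1953120, then (i=3), then u=48828000, then (k=0), then u=48828060, then (k=1), then u=48828120, then (i=4), then u=1220703000, then (k=0), then u=1220703060, then (k=1), then u=1220703120, then returns 1220703120 — matching result 1220703120.
Checked all 81 inputs in the declared domain: the outputs agree on every one.
verdict: equivalent


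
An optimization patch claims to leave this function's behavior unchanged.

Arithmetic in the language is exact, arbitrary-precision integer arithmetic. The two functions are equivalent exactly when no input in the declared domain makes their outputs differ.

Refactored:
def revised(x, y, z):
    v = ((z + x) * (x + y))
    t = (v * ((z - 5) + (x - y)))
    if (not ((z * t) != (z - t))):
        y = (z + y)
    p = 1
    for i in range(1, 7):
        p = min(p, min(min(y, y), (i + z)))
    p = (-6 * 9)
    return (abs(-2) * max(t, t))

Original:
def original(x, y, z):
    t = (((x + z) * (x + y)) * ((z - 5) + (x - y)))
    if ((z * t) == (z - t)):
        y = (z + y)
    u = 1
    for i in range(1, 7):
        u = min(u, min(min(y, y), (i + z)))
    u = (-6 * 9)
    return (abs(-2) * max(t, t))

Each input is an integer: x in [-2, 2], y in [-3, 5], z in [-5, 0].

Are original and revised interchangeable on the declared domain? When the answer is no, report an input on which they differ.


This is a faithful refactor — boolean connective usage differs; and local variable names differ; and comparison usage differs; and statement counts differ, but the computed results match everywhere.
As a probe, take x=-2, y=3, z=-3: original runs t := 65 | ((z * t) == (z - t)): false | u := 1 | iter i=1: | u := -2 | iter i=2: | u := -2 | iter i=3: | u := -2 | iter i=4: | u := -2 | iter i=5: | u := -2 | iter i=6: | u := -2 | u := -54 | result 130; revised runs v := -5 | t := 65 | (not ((z * t) != (z - t))): false | p := 1 | iter i=1: | p := -2 | iter i=2: | p := -2 | iter i=3: | p := -2 | iter i=4: | p := -2 | iter i=5: | p := -2 | iter i=6: | p := -2 | p := -54 | result 130; both end at 130.
Every one of the 270 inputs gives matching results.
verdict: equivalent


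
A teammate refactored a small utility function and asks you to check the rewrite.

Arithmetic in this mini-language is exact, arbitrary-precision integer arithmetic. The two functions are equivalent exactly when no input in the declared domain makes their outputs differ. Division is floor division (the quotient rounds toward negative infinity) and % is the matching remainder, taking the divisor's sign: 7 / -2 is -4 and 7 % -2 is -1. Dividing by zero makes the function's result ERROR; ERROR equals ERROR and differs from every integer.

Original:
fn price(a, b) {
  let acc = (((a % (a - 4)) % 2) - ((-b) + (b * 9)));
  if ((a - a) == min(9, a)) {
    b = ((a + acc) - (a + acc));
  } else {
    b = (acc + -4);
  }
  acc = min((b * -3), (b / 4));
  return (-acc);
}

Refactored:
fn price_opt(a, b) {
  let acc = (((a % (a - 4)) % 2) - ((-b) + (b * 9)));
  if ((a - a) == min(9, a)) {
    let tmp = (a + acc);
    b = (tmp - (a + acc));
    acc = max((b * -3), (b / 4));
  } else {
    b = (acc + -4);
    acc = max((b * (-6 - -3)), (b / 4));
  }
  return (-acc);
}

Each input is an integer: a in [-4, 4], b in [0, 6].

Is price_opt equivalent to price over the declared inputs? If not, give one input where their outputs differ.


a=-4, b=0 yields 1 from price but -12 from price_opt.
verdict: not equivalent; witness: a=-4, b=0


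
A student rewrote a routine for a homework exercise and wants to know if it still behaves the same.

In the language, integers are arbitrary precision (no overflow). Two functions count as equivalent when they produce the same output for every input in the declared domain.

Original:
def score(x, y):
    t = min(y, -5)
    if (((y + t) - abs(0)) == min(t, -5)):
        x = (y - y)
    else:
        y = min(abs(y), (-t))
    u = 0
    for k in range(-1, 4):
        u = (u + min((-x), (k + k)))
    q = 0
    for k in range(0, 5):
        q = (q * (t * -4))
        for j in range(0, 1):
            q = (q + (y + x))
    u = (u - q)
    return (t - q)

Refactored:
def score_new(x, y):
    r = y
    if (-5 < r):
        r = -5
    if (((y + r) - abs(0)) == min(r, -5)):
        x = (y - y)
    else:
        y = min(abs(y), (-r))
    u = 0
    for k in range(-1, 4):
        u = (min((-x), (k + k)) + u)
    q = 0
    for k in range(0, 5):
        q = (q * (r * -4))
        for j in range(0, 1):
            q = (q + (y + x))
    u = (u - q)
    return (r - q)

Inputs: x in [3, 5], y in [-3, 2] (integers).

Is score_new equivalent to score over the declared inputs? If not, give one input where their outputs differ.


Behavior is preserved: although min/max/abs usage differs; and comparison usage differs; and branching structure differs; and statement counts differ; and constant usage differs; and local variable names differ, the outputs never diverge.
One worked example (x=4, y=1) — score: t=-5, then (((y + t) - abs(0)) == min(t, -5)) is false, then y=1, then u=0, then (k=-1), then u=-4, then (k=0), then u=-8, then (k=1), then u=-12, then (k=2), then u=-16, then (k=3), then u=-20, then q=0, then (k=0), then q=0, then (j=0), then q=5, then (k=1), then q=100, then (j=0), then q=105, then (k=2), then q=2100, then (j=0), then q=2105, then (k=3), then q=42100, then (j=0), then q=42105, then (k=4), then q=842100, then (j=0), then q=842105, then u=-842125, then returns -842110; score_new: r=1, then (-5 < r) is true, then r=-5, then (((y + r) - abs(0)) == min(r, -5)) is false, then y=1, then u=0, then (k=-1), then u=-4, then (k=0), then u=-8, then (k=1), then u=-12, then (k=2), then u=-16, then (k=3), then u=-20, then q=0, then (k=0), then q=0, then (j=0), then q=5, then (k=1), then q=100, then (j=0), then q=105, then (k=2), then q=2100, then (j=0), then q=2105, then (k=3), then q=42100, then (j=0), then q=42105, then (k=4), then q=842100, then (j=0), then q=842105, then u=-842125, then returns -842110; agreement on -842110.
Checked all 18 inputs in the declared domain: the outputs agree on every one.
verdict: equivalent


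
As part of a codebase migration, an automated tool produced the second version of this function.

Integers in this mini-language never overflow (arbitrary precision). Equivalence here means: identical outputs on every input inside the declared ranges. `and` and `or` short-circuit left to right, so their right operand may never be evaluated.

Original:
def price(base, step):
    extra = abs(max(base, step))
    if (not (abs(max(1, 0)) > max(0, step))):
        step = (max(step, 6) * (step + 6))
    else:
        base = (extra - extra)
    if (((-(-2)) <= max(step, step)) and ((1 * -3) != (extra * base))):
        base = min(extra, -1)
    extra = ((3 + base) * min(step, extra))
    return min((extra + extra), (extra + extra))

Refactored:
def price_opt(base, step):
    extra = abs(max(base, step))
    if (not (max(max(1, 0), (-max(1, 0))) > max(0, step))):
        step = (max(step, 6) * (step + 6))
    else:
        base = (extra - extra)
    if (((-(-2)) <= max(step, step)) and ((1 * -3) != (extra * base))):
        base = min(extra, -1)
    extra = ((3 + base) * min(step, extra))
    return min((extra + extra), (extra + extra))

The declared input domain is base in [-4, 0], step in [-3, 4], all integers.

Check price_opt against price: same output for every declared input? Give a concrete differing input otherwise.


Equivalent — the differences include constant usage differs; min/max/abs usage differs, yet no declared input distinguishes the two.
As a probe, take base=-1, step=-1: price runs extra becomes 1; next (not (abs(max(1, 0)) > max(0, step))) evaluates to false; next base becomes 0; next (((-(-2)) <= max(step, step)) and ((1 * -3) != (extra * base))) evaluates to false; next extra becomes -3; next final value -6; price_opt runs extra becomes 1; next (not (max(max(1, 0), (-max(1, 0))) > max(0, step))) evaluates to false; next base becomes 0; next (((-(-2)) <= max(step, step)) and ((1 * -3) != (extra * base))) evaluates to false; next extra becomes -3; next final value -6; both end at -6.
An exhaustive pass over the 40 declared inputs shows identical outputs.
verdict: equivalent


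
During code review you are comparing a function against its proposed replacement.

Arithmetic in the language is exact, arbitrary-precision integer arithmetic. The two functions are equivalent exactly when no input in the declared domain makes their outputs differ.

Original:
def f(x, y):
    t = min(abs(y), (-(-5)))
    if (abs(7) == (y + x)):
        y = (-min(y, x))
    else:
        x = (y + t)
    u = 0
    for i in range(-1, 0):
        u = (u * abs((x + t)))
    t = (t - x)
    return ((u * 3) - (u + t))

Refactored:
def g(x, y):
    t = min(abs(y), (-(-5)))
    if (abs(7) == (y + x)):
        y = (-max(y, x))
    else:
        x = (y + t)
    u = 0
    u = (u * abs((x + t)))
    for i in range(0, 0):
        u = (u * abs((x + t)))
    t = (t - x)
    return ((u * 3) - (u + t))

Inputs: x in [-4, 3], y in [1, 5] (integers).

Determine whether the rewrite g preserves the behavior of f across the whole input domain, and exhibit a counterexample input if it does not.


The suspicious edit (`min(y, x)` became `max(y, x)`) never changes the result for any input inside the declared domain.
Spot check at x=0, y=2 — f: t becomes 2; next (abs(7) == (y + x)) evaluates to false; next x becomes 4; next u becomes 0; next at i=-1:; next u becomes 0; next t becomes -2; next final value 2. g: t becomes 2; next (abs(7) == (y + x)) evaluates to false; next x becomes 4; next u becomes 0; next u becomes 0; next i never enters its loop body; next t becomes -2; next final value 2. Both give 2.
Sweeping the whole domain (40 inputs) finds no disagreement.
verdict: equivalent


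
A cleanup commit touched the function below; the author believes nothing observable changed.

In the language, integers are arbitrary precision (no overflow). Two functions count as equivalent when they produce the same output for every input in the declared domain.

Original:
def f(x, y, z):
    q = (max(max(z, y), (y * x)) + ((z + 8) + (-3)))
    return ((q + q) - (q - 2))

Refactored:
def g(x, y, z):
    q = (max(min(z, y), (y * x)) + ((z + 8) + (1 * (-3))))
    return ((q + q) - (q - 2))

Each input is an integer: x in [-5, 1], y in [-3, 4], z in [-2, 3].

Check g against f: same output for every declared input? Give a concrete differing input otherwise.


Evaluate both at x=-5, y=0, z=1.
f: q=7, then returns 9
g: q=6, then returns 8
9 and 8 differ, so these are not the same function on this domain.
verdict: not equivalent; witness: x=-5, y=0, z=1


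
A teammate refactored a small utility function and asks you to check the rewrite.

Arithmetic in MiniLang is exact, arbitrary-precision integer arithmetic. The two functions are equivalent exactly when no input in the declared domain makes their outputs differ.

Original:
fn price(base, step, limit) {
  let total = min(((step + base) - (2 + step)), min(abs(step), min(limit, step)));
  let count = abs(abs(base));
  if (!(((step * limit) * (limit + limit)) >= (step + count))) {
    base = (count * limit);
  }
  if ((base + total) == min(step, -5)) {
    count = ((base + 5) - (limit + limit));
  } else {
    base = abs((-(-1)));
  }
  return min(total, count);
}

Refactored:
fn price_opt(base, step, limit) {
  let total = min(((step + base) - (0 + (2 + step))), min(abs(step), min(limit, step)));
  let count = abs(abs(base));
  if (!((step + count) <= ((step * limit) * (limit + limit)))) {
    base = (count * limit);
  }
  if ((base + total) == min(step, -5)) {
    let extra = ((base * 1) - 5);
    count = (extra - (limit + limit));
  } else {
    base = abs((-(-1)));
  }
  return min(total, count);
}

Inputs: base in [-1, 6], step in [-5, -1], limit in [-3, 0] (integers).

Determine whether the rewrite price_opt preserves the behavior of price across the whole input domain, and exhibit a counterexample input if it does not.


Try base=-1, step=-4, limit=0.
price: total := -4 | count := 1 | (!(((step * limit) * (limit + limit)) >= (step + count))): false | ((base + total) == min(step, -5)): true | count := 4 | result -4
price_opt: total := -4 | count := 1 | (!((step + count) <= ((step * limit) * (limit + limit)))): false | ((base + total) == min(step, -5)): true | extra := -6 | count := -6 | result -6
-4 != -6, so the rewrite changes behavior.
verdict: not equivalent; witness: base=-1, step=-4, limit=0


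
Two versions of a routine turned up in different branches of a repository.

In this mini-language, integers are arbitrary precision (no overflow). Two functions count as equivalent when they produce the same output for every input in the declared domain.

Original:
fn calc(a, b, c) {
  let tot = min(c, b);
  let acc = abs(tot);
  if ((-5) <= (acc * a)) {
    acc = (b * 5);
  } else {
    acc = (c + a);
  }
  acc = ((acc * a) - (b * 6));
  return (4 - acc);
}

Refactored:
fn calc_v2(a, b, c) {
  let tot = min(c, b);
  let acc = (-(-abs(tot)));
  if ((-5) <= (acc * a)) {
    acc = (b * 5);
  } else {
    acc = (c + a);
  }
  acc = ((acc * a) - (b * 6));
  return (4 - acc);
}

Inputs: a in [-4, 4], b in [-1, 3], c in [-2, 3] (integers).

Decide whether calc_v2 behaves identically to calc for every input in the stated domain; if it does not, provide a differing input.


The two versions differ — the changes include same computation, different form.
Tracing a=0, b=-1, c=1: calc: tot := -1 | acc := 1 | ((-5) <= (acc * a)): true | acc := -5 | acc := 6 | result -2 | calc_v2: tot := -1 | acc := 1 | ((-5) <= (acc * a)): true | acc := -5 | acc := 6 | result -2 — matching result -2.
Every one of the 270 inputs gives matching results.
verdict: equivalent


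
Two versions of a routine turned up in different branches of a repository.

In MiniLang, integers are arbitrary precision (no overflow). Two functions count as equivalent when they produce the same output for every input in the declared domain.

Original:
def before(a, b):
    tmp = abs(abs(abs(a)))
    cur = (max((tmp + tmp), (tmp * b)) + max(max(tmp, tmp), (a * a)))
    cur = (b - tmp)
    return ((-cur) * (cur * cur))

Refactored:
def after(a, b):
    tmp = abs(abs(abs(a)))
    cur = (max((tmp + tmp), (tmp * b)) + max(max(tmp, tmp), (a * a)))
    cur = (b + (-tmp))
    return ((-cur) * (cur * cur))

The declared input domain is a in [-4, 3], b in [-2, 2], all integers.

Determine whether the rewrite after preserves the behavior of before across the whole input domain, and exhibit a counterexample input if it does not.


Behavior is preserved: although arithmetic usage differs, the outputs never diverge.
Tracing a=-2, b=2: before: tmp=2, then cur=8, then cur=0, then returns 0 | after: tmp=2, then cur=8, then cur=0, then returns 0 — matching result 0.
Checked all 40 inputs in the declared domain: the outputs agree on every one.
verdict: equivalent


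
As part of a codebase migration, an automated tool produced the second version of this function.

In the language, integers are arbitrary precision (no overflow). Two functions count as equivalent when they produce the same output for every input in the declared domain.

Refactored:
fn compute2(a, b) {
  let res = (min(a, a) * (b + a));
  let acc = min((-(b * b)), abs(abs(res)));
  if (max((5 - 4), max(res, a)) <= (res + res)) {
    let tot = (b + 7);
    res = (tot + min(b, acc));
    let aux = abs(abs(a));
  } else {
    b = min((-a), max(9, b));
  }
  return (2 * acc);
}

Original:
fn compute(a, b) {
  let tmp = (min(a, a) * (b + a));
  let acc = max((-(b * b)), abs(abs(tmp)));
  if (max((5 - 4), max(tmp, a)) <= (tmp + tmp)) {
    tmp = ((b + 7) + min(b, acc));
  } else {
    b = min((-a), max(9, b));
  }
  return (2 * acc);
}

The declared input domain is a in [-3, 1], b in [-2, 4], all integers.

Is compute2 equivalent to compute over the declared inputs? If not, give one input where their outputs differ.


Not equivalent: a=-3, b=-2 separates them (30 vs -8).
compute: tmp becomes 15; next acc becomes 15; next (max((5 - 4), max(tmp, a)) <= (tmp + tmp)) evaluates to true; next tmp becomes 3; next final value 30
compute2: res becomes 15; next acc becomes -4; next (max((5 - 4), max(res, a)) <= (res + res)) evaluates to true; next tot becomes 5; next res becomes 1; next aux becomes 3; next final value -8
verdict: not equivalent; witness: a=-3, b=-2


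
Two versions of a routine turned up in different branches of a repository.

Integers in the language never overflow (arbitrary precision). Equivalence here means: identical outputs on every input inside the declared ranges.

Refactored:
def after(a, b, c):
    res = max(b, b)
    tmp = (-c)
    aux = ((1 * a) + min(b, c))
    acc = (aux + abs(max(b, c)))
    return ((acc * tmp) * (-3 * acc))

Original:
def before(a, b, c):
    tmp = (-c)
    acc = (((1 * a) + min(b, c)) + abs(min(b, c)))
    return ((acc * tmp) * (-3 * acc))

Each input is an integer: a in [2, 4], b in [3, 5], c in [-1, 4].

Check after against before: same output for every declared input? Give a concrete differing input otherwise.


Try a=2, b=3, c=-1.
before: tmp=1, then acc=2, then returns -12
after: res=3, then tmp=1, then aux=1, then acc=4, then returns -48
-12 vs -48 — the two versions disagree here.
verdict: not equivalent; witness: a=2, b=3, c=-1


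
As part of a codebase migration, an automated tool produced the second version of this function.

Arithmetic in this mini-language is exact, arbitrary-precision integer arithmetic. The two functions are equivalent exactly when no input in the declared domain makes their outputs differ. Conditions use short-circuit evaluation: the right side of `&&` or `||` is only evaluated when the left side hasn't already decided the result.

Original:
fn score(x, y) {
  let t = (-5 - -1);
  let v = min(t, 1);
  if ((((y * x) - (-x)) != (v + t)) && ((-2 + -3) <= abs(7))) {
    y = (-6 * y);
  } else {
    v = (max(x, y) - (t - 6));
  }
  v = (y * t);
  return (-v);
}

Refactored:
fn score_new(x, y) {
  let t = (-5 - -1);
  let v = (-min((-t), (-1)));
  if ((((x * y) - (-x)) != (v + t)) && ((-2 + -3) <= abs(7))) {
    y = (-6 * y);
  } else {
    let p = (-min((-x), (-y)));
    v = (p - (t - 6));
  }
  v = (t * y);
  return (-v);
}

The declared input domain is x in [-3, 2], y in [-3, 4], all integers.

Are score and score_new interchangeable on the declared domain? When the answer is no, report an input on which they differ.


On input x=-2, y=3, score returns 12 while score_new returns -72.
verdict: not equivalent; witness: x=-2, y=3


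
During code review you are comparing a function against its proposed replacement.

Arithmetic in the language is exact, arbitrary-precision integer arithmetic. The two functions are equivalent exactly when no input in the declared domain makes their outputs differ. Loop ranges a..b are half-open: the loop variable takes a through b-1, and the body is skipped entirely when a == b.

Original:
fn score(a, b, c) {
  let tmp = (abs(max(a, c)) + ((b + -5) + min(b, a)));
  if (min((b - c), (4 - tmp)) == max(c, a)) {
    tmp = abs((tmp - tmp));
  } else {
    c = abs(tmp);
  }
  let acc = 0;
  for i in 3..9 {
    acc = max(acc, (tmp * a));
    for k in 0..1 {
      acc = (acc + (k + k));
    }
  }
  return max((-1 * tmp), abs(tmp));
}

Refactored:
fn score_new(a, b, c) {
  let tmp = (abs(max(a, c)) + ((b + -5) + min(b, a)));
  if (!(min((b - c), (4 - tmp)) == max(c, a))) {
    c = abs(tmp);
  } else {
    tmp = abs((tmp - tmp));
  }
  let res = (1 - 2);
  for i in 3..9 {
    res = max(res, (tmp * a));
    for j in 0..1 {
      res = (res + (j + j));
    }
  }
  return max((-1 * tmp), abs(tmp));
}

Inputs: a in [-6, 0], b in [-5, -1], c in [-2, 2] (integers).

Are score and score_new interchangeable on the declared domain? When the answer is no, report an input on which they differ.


Whatever the rewrite altered, no input in the stated domain can expose a difference.
Spot check at a=-5, b=-5, c=2 — score: tmp becomes -13; next (min((b - c), (4 - tmp)) == max(c, a)) evaluates to false; next c becomes 13; next acc becomes 0; next at i=3:; next acc becomes 65; next at k=0:; next acc becomes 65; next at i=4:; next acc becomes 65; next at k=0:; next acc becomes 65; next at i=5:; next acc becomes 65; next at k=0:; next acc becomes 65; next at i=6:; next acc becomes 65; next at k=0:; next acc becomes 65; next at i=7:; next acc becomes 65; next at k=0:; next acc becomes 65; next at i=8:; next acc becomes 65; next at k=0:; next acc becomes 65; next final value 13. score_new: tmp becomes -13; next (!(min((b - c), (4 - tmp)) == max(c, a))) evaluates to true; next c becomes 13; next res becomes -1; next at i=3:; next res becomes 65; next at j=0:; next res becomes 65; next at i=4:; next res becomes 65; next at j=0:; next res becomes 65; next at i=5:; next res becomes 65; next at j=0:; next res becomes 65; next at i=6:; next res becomes 65; next at j=0:; next res becomes 65; next at i=7:; next res becomes 65; next at j=0:; next res becomes 65; next at i=8:; next res becomes 65; next at j=0:; next res becomes 65; next final value 13. Both give 13.
An exhaustive pass over the 175 declared inputs shows identical outputs.
verdict: equivalent


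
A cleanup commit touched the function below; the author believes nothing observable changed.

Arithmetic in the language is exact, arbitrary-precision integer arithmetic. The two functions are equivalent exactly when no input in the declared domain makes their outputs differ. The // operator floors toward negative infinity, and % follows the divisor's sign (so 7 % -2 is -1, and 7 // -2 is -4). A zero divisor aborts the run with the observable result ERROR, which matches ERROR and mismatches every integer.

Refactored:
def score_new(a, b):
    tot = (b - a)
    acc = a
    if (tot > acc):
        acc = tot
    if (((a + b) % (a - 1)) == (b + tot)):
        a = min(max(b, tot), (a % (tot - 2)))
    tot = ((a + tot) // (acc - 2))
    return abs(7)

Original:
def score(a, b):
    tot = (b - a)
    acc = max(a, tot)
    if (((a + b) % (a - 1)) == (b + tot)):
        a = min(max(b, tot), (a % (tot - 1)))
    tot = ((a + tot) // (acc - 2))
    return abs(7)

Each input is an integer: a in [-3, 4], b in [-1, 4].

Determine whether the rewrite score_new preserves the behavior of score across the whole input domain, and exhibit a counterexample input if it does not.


There is a counterexample at a=-2, b=-1: ERROR on one side, 7 on the other.
score: tot := 1 | acc := 1 | (((a + b) % (a - 1)) == (b + tot)): true | divide-by-zero, output ERROR
score_new: tot := 1 | acc := -2 | (tot > acc): true | acc := 1 | (((a + b) % (a - 1)) == (b + tot)): true | a := 0 | tot := -1 | result 7
verdict: not equivalent; witness: a=-2, b=-1
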